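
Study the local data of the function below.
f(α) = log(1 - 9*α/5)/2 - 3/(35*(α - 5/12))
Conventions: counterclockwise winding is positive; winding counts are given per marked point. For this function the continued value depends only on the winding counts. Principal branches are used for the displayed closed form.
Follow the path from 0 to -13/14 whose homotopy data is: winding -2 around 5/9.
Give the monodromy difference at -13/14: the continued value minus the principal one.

Continued minus principal equals -(2)*pi*i.

The rational part is single-valued and drops out of the difference; each branch term changes only by its own monodromy.
(1/2)*log(1 - α/(5/9)): each positive loop around 5/9 adds 2*pi*i to the log, so winding -2 contributes (1/2)*(-2)*2*pi*i = -(2)*pi*i.
Summing the contributions at α = -13/14 gives -(2)*pi*i.


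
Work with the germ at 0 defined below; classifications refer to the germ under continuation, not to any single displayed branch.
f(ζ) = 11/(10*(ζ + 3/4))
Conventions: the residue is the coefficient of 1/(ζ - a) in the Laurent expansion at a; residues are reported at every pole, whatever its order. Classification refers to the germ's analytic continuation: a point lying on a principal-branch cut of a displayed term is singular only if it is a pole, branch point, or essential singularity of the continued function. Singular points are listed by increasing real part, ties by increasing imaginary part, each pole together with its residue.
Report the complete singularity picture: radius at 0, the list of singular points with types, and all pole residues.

Radius of convergence at 0: 3/4.
At -3/4: a pole of order 1; residue 11/10.

Denominator factor (ζ + 3/4): pole of order 1 at -3/4, modulus 3/4.
The radius of convergence is the smallest modulus among the singular points: 3/4.
At the order-1 pole -3/4 set g(ζ) = (ζ - (-3/4))*f(ζ) = 11/10.
Simple pole: residue = g(a) at a = -3/4, which is 11/10.


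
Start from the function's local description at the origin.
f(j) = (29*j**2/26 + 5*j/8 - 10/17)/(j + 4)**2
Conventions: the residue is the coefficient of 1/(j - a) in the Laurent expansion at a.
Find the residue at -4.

At the order-2 pole -4 set g(j) = (j - (-4))^2*f(j) = 29*j**2/26 + 5*j/8 - 10/17.
Order-2 pole: residue = g'(a); g'(-4) = -863/104, so the residue is -863/104.

The residue is -863/104.


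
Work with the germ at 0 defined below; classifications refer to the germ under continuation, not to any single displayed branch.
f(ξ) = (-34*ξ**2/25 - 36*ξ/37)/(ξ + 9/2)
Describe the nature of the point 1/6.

Denominator factors: ξ + 9/2 = 14/3 at ξ = 1/6 — none vanishes.
So the germ continues analytically to 1/6.

The point is a regular point.


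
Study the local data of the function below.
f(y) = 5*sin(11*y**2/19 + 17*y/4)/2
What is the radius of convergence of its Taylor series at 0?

The factor sin(11*y**2/19 + 17*y/4) is entire and contributes no finite singular point.
The polynomial part has no poles.
No finite singular points: the Taylor series at 0 converges everywhere.

The radius of convergence is infinite.


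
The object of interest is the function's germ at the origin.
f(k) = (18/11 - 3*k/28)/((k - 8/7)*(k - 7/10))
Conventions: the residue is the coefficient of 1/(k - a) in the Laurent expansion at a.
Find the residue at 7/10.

At the order-1 pole 7/10 set g(k) = (k - (7/10))*f(k) = (18/11 - 3*k/28)/(k - 8/7).
Simple pole: residue = g(a) at a = 7/10, which is -4809/1364.

The residue is -4809/1364.


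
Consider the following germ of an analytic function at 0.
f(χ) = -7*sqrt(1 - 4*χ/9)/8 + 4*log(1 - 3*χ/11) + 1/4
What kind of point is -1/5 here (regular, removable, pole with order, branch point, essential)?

There is no denominator, hence no pole anywhere.
Branch term sqrt(1 - χ/(9/4)): argument at -1/5 is 49/45, nonzero, so -1/5 is not its branch point (a point on a principal cut is still regular for the continued germ).
Branch term log(1 - χ/(11/3)): argument at -1/5 is 58/55, nonzero, so -1/5 is not its branch point (a point on a principal cut is still regular for the continued germ).
So the germ continues analytically to -1/5.

The point is a regular point.


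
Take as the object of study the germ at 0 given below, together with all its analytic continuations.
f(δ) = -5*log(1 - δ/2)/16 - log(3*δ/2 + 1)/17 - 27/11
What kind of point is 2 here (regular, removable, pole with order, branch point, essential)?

The point is a logarithmic branch point.

The term (-5/16)*log(1 - δ/(2)) has argument 1 - 2/(2) = 0 at 2: a logarithmic (infinitely-sheeted) branch point; the remaining terms are analytic or single-valued there.


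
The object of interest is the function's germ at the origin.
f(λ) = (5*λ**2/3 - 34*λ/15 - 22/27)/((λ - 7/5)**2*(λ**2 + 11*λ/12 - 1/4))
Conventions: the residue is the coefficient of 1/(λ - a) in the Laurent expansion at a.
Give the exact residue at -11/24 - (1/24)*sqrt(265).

The residue is -1997765/3628818 + (1205627/192327354)*sqrt(265).

The factor λ**2 + 11*λ/12 - 1/4 splits as (λ - a)(λ - a') with a = -11/24 - (1/24)*sqrt(265), a' = -11/24 + (1/24)*sqrt(265). At the order-1 pole a set g(λ) = (λ - a)*f(λ) = [(5*λ**2/3 - 34*λ/15 - 22/27)/(λ - 7/5)**2] / (λ - a').
Simple pole: residue = g(a) at a = -11/24 - (1/24)*sqrt(265), which is -1997765/3628818 + (1205627/192327354)*sqrt(265).


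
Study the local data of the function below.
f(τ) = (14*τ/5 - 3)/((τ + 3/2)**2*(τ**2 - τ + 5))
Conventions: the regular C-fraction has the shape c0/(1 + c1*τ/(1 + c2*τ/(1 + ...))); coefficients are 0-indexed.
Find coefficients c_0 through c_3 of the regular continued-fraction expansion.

Taylor coefficients (expand at 0): a_0 = -4/15, a_1 = 124/225, a_2 = -1768/3375, a_3 = 21916/50625.
c0 = a_0 = -4/15. Peel one level at a time: if S = 1 + c*τ/S' with S'(0) = 1, then c is the τ-coefficient of S and S' = c*τ/(S - 1).
S_1 = c0/f = 1 + (31/15)*τ + (173/75)*τ^2 + ...; c1 = 31/15.
S_2 = c1*τ/(S_1 - 1) = 1 + (-173/155)*τ + (567/4805)*τ^2 + ...; c2 = -173/155.
S_3 = c2*τ/(S_2 - 1) = 1 + (567/5363)*τ + ...; c3 = 567/5363.

The regular C-fraction coefficients are [-4/15, 31/15, -173/155, 567/5363].


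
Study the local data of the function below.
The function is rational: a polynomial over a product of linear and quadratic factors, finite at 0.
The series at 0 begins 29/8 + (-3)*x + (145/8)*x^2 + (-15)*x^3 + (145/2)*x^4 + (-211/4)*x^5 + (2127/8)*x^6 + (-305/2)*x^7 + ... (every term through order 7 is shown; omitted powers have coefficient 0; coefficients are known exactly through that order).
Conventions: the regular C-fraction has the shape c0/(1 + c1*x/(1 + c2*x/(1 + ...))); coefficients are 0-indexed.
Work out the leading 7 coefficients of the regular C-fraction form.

The regular C-fraction coefficients are [29/8, 24/29, 3629/696, -145/24, 696/3629, 545042/526205, -1313271/79031090].


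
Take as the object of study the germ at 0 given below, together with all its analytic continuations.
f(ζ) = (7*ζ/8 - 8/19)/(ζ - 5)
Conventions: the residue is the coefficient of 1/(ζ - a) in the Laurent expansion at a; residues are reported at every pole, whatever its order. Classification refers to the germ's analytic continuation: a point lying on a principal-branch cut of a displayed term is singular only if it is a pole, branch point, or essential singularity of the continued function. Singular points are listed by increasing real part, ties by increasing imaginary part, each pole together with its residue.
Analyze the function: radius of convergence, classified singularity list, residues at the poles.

Denominator factor (ζ - 5): pole of order 1 at 5, modulus 5.
The radius of convergence is the smallest modulus among the singular points: 5.
At the order-1 pole 5 set g(ζ) = (ζ - (5))*f(ζ) = 7*ζ/8 - 8/19.
Simple pole: residue = g(a) at a = 5, which is 601/152.

Radius of convergence at 0: 5.
At 5: a pole of order 1; residue 601/152.


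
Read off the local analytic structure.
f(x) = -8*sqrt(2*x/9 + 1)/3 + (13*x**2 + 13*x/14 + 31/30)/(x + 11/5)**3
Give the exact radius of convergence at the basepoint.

Denominator factor (x + 11/5)^3: pole of order 3 at -11/5, modulus 11/5.
Branch term (-8/3)*sqrt(1 - x/(-9/2)): its argument vanishes at x = -9/2, a square-root branch point, modulus 9/2.
The radius of convergence is the smallest modulus among the singular points: 11/5.

The radius of convergence is 11/5.


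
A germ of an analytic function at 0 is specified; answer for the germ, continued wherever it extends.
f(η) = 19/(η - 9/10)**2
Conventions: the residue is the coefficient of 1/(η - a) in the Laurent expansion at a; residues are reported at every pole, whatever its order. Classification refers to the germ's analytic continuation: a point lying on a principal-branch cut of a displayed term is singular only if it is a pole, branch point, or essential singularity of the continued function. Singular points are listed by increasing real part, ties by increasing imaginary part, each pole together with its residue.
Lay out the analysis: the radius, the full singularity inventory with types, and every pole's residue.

Radius of convergence at 0: 9/10.
At 9/10: a pole of order 2; residue 0.

Denominator factor (η - 9/10)^2: pole of order 2 at 9/10, modulus 9/10.
The radius of convergence is the smallest modulus among the singular points: 9/10.
At the order-2 pole 9/10 set g(η) = (η - (9/10))^2*f(η) = 19.
Order-2 pole: residue = g'(a); g'(9/10) = 0, so the residue is 0.


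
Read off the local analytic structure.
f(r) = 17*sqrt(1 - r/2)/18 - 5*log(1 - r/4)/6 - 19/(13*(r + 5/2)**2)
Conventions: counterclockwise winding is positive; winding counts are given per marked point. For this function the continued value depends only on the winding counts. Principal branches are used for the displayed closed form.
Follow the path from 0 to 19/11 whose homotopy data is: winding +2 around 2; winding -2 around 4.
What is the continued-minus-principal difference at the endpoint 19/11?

Continued minus principal equals (10/3)*pi*i.

The rational part is single-valued and drops out of the difference; each branch term changes only by its own monodromy.
(-5/6)*log(1 - r/(4)): each positive loop around 4 adds 2*pi*i to the log, so winding -2 contributes (-5/6)*(-2)*2*pi*i = (10/3)*pi*i.
(17/18)*sqrt(1 - r/(2)): winding +2 is even, the square root returns to the same sheet, contribution 0.
Summing the contributions at r = 19/11 gives (10/3)*pi*i.


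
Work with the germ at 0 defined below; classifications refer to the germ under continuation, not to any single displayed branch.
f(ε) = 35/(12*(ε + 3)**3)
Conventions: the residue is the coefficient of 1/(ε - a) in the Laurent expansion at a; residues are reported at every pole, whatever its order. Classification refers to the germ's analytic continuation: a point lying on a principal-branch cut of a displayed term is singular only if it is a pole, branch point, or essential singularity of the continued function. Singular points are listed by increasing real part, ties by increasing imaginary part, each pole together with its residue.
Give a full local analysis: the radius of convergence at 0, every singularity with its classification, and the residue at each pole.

Denominator factor (ε + 3)^3: pole of order 3 at -3, modulus 3.
The radius of convergence is the smallest modulus among the singular points: 3.
At the order-3 pole -3 set g(ε) = (ε - (-3))^3*f(ε) = 35/12.
Order-3 pole: residue = g''(a)/2; g''(-3) = 0, so the residue is 0.

Radius of convergence at 0: 3.
At -3: a pole of order 3; residue 0.


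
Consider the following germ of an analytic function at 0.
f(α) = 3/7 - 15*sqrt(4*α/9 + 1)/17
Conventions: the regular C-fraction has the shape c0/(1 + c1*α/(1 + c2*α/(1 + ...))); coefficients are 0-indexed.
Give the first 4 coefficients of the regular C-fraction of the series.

Taylor coefficients (expand at 0): a_0 = -54/119, a_1 = -10/51, a_2 = 10/459, a_3 = -20/4131.
c0 = a_0 = -54/119. Peel one level at a time: if S = 1 + c*α/S' with S'(0) = 1, then c is the α-coefficient of S and S' = c*α/(S - 1).
S_1 = c0/f = 1 + (-35/81)*α + (1540/6561)*α^2 + ...; c1 = -35/81.
S_2 = c1*α/(S_1 - 1) = 1 + (44/81)*α + (-1/81)*α^2 + ...; c2 = 44/81.
S_3 = c2*α/(S_2 - 1) = 1 + (1/44)*α + ...; c3 = 1/44.

The regular C-fraction coefficients are [-54/119, -35/81, 44/81, 1/44].


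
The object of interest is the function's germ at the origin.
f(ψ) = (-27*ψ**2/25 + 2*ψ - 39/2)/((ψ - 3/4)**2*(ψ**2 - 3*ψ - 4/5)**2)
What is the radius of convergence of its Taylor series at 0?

The radius of convergence is -3/2 + (1/10)*sqrt(305).

Denominator factor (ψ - 3/4)^2: pole of order 2 at 3/4, modulus 3/4.
Denominator factor (ψ**2 - 3*ψ - 4/5)^2: discriminant 61/5, real irrational roots 3/2 + (1/10)*sqrt(305) and 3/2 - (1/10)*sqrt(305); poles of order 2, moduli 3/2 + (1/10)*sqrt(305) and -3/2 + (1/10)*sqrt(305).
The radius of convergence is the smallest modulus among the singular points: -3/2 + (1/10)*sqrt(305).


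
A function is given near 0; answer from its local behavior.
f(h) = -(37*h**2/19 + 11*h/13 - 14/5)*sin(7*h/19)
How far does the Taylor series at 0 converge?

The radius of convergence is infinite.

The factor -sin(7*h/19) is entire and contributes no finite singular point.
The polynomial part has no poles.
No finite singular points: the Taylor series at 0 converges everywhere.


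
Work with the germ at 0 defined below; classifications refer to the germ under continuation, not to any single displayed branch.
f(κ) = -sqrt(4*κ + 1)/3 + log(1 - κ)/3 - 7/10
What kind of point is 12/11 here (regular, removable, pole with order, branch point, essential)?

The point is a regular point.

There is no denominator, hence no pole anywhere.
Branch term sqrt(1 - κ/(-1/4)): argument at 12/11 is 59/11, nonzero, so 12/11 is not its branch point (a point on a principal cut is still regular for the continued germ).
Branch term log(1 - κ/(1)): argument at 12/11 is -1/11, nonzero, so 12/11 is not its branch point (a point on a principal cut is still regular for the continued germ).
So the germ continues analytically to 12/11.


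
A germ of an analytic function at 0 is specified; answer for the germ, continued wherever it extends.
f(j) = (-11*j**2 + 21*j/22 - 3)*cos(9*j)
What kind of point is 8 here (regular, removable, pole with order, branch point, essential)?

There is no denominator, hence no pole anywhere.
The factor cos(9*j) is entire.
So the germ continues analytically to 8.

The point is a regular point.


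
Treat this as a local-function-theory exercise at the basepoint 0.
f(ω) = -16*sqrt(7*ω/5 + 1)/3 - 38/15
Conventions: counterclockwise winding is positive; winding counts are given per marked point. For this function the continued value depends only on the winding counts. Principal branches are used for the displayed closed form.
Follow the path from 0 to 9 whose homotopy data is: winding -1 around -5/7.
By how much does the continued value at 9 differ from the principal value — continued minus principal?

Continued minus principal equals (64/15)*sqrt(85).

The rational part is single-valued and drops out of the difference; each branch term changes only by its own monodromy.
(-16/3)*sqrt(1 - ω/(-5/7)): winding -1 is odd, the square root flips sign, contributing -2*(-16/3)*sqrt(1 - (9)/(-5/7)) = -2*(-16/3)*sqrt(68/5) = (64/15)*sqrt(85).
Summing the contributions at ω = 9 gives (64/15)*sqrt(85).


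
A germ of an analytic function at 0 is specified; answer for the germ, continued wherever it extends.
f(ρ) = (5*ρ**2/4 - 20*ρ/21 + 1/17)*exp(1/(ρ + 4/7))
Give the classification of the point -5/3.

There is no denominator, hence no pole anywhere.
The essential point of exp(1/(ρ - (-4/7))) is -4/7, not -5/3.
So the germ continues analytically to -5/3.

The point is a regular point.


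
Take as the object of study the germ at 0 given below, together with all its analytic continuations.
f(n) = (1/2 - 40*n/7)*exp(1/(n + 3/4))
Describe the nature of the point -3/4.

The point is an essential singularity.

The exponent 1/(n - (-3/4)) has a pole at -3/4, so exp(1/(n - (-3/4))) takes every nonzero value near it: an essential singularity (not a pole of any order).


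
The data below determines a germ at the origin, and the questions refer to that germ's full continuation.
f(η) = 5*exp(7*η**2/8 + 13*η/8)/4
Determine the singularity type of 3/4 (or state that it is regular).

The point is a regular point.

There is no denominator, hence no pole anywhere.
The factor exp(7*η**2/8 + 13*η/8) is entire.
So the germ continues analytically to 3/4.


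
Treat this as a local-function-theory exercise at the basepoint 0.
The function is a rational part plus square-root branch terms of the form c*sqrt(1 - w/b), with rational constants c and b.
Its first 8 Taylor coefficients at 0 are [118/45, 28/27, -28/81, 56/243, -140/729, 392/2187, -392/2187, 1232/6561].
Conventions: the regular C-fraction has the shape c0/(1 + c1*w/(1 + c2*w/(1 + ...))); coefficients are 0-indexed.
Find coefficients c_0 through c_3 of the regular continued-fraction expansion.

The regular C-fraction coefficients are [118/45, -70/177, 43/59, 59/387].

Taylor coefficients (read off): a_0 = 118/45, a_1 = 28/27, a_2 = -28/81, a_3 = 56/243.
c0 = a_0 = 118/45. Peel one level at a time: if S = 1 + c*w/S' with S'(0) = 1, then c is the w-coefficient of S and S' = c*w/(S - 1).
S_1 = c0/f = 1 + (-70/177)*w + (3010/10443)*w^2 + ...; c1 = -70/177.
S_2 = c1*w/(S_1 - 1) = 1 + (43/59)*w + (-1/9)*w^2 + ...; c2 = 43/59.
S_3 = c2*w/(S_2 - 1) = 1 + (59/387)*w + ...; c3 = 59/387.


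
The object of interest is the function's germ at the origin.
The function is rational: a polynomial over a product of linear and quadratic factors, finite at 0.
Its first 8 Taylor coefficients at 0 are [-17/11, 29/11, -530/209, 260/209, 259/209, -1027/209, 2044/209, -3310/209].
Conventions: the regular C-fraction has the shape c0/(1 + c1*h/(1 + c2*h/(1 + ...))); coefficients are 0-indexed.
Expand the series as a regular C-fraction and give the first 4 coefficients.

Taylor coefficients (read off): a_0 = -17/11, a_1 = 29/11, a_2 = -530/209, a_3 = 260/209.
c0 = a_0 = -17/11. Peel one level at a time: if S = 1 + c*h/S' with S'(0) = 1, then c is the h-coefficient of S and S' = c*h/(S - 1).
S_1 = c0/f = 1 + (29/17)*h + (6969/5491)*h^2 + ...; c1 = 29/17.
S_2 = c1*h/(S_1 - 1) = 1 + (-6969/9367)*h + (137640/303601)*h^2 + ...; c2 = -6969/9367.
S_3 = c2*h/(S_2 - 1) = 1 + (779960/1279973)*h + ...; c3 = 779960/1279973.

The regular C-fraction coefficients are [-17/11, 29/17, -6969/9367, 779960/1279973].


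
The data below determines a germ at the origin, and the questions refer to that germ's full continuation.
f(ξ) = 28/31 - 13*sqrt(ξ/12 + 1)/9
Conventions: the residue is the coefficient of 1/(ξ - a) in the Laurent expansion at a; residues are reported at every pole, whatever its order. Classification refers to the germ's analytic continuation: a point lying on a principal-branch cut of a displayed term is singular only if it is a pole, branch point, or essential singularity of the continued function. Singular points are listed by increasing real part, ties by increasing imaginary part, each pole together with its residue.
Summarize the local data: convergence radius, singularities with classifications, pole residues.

Radius of convergence at 0: 12.
At -12: an algebraic (square-root) branch point.

Branch term (-13/9)*sqrt(1 - ξ/(-12)): its argument vanishes at ξ = -12, a square-root branch point, modulus 12.
The radius of convergence is the smallest modulus among the singular points: 12.


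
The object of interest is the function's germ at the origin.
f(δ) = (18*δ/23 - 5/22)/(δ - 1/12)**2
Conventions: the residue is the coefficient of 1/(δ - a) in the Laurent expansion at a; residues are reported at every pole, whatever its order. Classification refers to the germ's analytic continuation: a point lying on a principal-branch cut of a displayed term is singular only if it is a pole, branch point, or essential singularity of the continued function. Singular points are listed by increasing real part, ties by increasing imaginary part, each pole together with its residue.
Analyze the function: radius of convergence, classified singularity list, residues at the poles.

Radius of convergence at 0: 1/12.
At 1/12: a pole of order 2; residue 18/23.

Denominator factor (δ - 1/12)^2: pole of order 2 at 1/12, modulus 1/12.
The radius of convergence is the smallest modulus among the singular points: 1/12.
At the order-2 pole 1/12 set g(δ) = (δ - (1/12))^2*f(δ) = 18*δ/23 - 5/22.
Order-2 pole: residue = g'(a); g'(1/12) = 18/23, so the residue is 18/23.


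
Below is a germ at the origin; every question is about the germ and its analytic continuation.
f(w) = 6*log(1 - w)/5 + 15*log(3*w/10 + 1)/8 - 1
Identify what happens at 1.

The point is a logarithmic branch point.

The term (6/5)*log(1 - w/(1)) has argument 1 - 1/(1) = 0 at 1: a logarithmic (infinitely-sheeted) branch point; the remaining terms are analytic or single-valued there.


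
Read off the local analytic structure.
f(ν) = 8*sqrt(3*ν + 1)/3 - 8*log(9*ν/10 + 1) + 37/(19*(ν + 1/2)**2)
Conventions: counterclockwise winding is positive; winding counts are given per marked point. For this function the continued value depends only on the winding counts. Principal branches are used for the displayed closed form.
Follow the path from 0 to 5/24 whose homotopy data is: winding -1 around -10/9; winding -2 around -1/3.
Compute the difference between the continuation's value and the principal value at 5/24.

The rational part is single-valued and drops out of the difference; each branch term changes only by its own monodromy.
(8/3)*sqrt(1 - ν/(-1/3)): winding -2 is even, the square root returns to the same sheet, contribution 0.
(-8)*log(1 - ν/(-10/9)): each positive loop around -10/9 adds 2*pi*i to the log, so winding -1 contributes (-8)*(-1)*2*pi*i = (16)*pi*i.
Summing the contributions at ν = 5/24 gives (16)*pi*i.

Continued minus principal equals (16)*pi*i.


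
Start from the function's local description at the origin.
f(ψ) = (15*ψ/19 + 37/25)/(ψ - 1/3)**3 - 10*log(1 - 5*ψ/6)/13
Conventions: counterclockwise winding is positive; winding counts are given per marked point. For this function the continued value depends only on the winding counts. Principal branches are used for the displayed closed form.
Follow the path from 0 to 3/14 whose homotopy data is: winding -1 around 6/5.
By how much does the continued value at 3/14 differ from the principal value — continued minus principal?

The rational part is single-valued and drops out of the difference; each branch term changes only by its own monodromy.
(-10/13)*log(1 - ψ/(6/5)): each positive loop around 6/5 adds 2*pi*i to the log, so winding -1 contributes (-10/13)*(-1)*2*pi*i = (20/13)*pi*i.
Summing the contributions at ψ = 3/14 gives (20/13)*pi*i.

Continued minus principal equals (20/13)*pi*i.


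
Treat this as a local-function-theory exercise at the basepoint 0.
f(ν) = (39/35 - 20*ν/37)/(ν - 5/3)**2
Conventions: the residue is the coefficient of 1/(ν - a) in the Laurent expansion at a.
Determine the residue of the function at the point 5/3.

At the order-2 pole 5/3 set g(ν) = (ν - (5/3))^2*f(ν) = 39/35 - 20*ν/37.
Order-2 pole: residue = g'(a); g'(5/3) = -20/37, so the residue is -20/37.

The residue is -20/37.


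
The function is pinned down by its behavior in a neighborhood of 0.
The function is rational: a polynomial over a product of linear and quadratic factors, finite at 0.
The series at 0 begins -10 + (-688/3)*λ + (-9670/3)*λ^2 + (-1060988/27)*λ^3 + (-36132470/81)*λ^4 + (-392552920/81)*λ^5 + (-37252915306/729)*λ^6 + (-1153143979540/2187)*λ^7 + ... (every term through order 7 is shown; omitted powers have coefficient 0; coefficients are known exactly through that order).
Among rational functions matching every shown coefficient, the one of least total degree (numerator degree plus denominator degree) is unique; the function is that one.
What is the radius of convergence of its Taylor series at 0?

The radius of convergence is 1/9.

No rational of total degree below 6 reproduces all 8 coefficients; solving the [2/4] Pade equations on them gives f(λ) = (13*λ**2/3 - λ - 5/18)/((λ - 3/2)**2*(λ - 1/9)**2), whose expansion matches every shown term.
Denominator factor (λ - 3/2)^2: pole of order 2 at 3/2, modulus 3/2.
Denominator factor (λ - 1/9)^2: pole of order 2 at 1/9, modulus 1/9.
The radius of convergence is the smallest modulus among the singular points: 1/9.


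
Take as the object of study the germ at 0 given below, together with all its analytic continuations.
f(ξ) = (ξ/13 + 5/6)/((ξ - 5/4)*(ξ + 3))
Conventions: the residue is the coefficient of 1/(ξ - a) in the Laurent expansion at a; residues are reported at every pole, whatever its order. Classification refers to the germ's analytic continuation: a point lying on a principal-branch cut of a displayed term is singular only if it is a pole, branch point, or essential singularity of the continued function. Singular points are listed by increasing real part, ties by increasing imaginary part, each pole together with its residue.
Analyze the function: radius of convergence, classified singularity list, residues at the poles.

Denominator factor (ξ - 5/4): pole of order 1 at 5/4, modulus 5/4.
Denominator factor (ξ + 3): pole of order 1 at -3, modulus 3.
The radius of convergence is the smallest modulus among the singular points: 5/4.
At the order-1 pole -3 set g(ξ) = (ξ - (-3))*f(ξ) = (ξ/13 + 5/6)/(ξ - 5/4).
Simple pole: residue = g(a) at a = -3, which is -94/663.
At the order-1 pole 5/4 set g(ξ) = (ξ - (5/4))*f(ξ) = (ξ/13 + 5/6)/(ξ + 3).
Simple pole: residue = g(a) at a = 5/4, which is 145/663.
List the singular points by increasing real part (a conjugate pair: the negative imaginary part first).

Radius of convergence at 0: 5/4.
At -3: a pole of order 1; residue -94/663.
At 5/4: a pole of order 1; residue 145/663.


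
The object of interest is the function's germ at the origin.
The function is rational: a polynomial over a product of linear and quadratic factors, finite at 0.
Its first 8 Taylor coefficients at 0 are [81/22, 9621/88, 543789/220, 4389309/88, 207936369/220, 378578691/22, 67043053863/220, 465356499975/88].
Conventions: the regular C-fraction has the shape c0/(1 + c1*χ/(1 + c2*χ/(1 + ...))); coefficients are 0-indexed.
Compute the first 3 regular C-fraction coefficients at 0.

The regular C-fraction coefficients are [81/22, -1069/36, 1363493/192420].

Taylor coefficients (read off): a_0 = 81/22, a_1 = 9621/88, a_2 = 543789/220.
c0 = a_0 = 81/22. Peel one level at a time: if S = 1 + c*χ/S' with S'(0) = 1, then c is the χ-coefficient of S and S' = c*χ/(S - 1).
S_1 = c0/f = 1 + (-1069/36)*χ + (1363493/6480)*χ^2 + ...; c1 = -1069/36.
S_2 = c1*χ/(S_1 - 1) = 1 + (1363493/192420)*χ + ...; c2 = 1363493/192420.


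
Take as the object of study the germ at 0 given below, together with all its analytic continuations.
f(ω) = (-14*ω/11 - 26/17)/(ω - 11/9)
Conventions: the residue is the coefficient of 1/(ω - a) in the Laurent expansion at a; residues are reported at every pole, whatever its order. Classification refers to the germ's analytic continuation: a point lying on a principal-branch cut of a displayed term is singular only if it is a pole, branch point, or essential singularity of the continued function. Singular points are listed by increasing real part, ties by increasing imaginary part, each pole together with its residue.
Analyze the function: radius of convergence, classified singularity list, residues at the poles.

Radius of convergence at 0: 11/9.
At 11/9: a pole of order 1; residue -472/153.

Denominator factor (ω - 11/9): pole of order 1 at 11/9, modulus 11/9.
The radius of convergence is the smallest modulus among the singular points: 11/9.
At the order-1 pole 11/9 set g(ω) = (ω - (11/9))*f(ω) = -14*ω/11 - 26/17.
Simple pole: residue = g(a) at a = 11/9, which is -472/153.


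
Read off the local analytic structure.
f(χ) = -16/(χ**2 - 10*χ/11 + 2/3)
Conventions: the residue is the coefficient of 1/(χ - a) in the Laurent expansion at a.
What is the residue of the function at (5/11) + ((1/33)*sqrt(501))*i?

The residue is ((88/167)*sqrt(501))*i.

The factor χ**2 - 10*χ/11 + 2/3 splits as (χ - a)(χ - a') with a = (5/11) + ((1/33)*sqrt(501))*i, a' = (5/11) - ((1/33)*sqrt(501))*i. At the order-1 pole a set g(χ) = (χ - a)*f(χ) = [-16] / (χ - a').
Simple pole: residue = g(a) at a = (5/11) + ((1/33)*sqrt(501))*i, which is ((88/167)*sqrt(501))*i.


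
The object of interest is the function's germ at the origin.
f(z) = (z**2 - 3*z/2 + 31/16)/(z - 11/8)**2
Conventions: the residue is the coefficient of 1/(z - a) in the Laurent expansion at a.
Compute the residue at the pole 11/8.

The residue is 5/4.

At the order-2 pole 11/8 set g(z) = (z - (11/8))^2*f(z) = z**2 - 3*z/2 + 31/16.
Order-2 pole: residue = g'(a); g'(11/8) = 5/4, so the residue is 5/4.


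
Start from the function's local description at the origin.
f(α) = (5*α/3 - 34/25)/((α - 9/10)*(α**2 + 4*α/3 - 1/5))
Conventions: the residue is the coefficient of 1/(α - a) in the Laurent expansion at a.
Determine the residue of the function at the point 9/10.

The residue is 14/181.

At the order-1 pole 9/10 set g(α) = (α - (9/10))*f(α) = (5*α/3 - 34/25)/(α**2 + 4*α/3 - 1/5).
Simple pole: residue = g(a) at a = 9/10, which is 14/181.


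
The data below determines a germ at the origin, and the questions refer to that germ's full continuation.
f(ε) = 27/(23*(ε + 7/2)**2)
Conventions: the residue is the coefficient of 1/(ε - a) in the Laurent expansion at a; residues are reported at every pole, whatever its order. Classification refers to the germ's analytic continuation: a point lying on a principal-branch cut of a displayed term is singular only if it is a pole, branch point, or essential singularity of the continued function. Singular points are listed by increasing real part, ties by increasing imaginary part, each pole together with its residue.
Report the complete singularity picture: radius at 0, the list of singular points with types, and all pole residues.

Denominator factor (ε + 7/2)^2: pole of order 2 at -7/2, modulus 7/2.
The radius of convergence is the smallest modulus among the singular points: 7/2.
At the order-2 pole -7/2 set g(ε) = (ε - (-7/2))^2*f(ε) = 27/23.
Order-2 pole: residue = g'(a); g'(-7/2) = 0, so the residue is 0.

Radius of convergence at 0: 7/2.
At -7/2: a pole of order 2; residue 0.


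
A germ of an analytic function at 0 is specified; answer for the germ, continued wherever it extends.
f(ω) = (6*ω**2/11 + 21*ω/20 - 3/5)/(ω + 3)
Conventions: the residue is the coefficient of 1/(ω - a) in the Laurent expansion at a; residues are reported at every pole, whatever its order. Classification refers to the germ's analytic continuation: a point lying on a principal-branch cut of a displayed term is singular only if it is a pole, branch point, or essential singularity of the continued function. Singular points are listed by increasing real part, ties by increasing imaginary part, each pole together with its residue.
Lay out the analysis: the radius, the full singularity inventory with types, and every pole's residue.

Radius of convergence at 0: 3.
At -3: a pole of order 1; residue 51/44.

Denominator factor (ω + 3): pole of order 1 at -3, modulus 3.
The radius of convergence is the smallest modulus among the singular points: 3.
At the order-1 pole -3 set g(ω) = (ω - (-3))*f(ω) = 6*ω**2/11 + 21*ω/20 - 3/5.
Simple pole: residue = g(a) at a = -3, which is 51/44.


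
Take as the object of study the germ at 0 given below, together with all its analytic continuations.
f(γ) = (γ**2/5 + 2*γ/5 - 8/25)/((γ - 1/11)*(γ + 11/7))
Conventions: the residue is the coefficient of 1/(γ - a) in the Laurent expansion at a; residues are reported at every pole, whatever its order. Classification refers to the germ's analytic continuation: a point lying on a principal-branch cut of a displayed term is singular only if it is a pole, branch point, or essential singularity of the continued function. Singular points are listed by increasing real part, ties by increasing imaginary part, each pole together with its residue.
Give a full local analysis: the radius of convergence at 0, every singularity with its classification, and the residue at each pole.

Denominator factor (γ + 11/7): pole of order 1 at -11/7, modulus 11/7.
Denominator factor (γ - 1/11): pole of order 1 at 1/11, modulus 1/11.
The radius of convergence is the smallest modulus among the singular points: 1/11.
At the order-1 pole -11/7 set g(γ) = (γ - (-11/7))*f(γ) = (γ**2/5 + 2*γ/5 - 8/25)/(γ - 1/11).
Simple pole: residue = g(a) at a = -11/7, which is 6127/22400.
At the order-1 pole 1/11 set g(γ) = (γ - (1/11))*f(γ) = (γ**2/5 + 2*γ/5 - 8/25)/(γ + 11/7).
Simple pole: residue = g(a) at a = 1/11, which is -5971/35200.
List the singular points by increasing real part (a conjugate pair: the negative imaginary part first).

Radius of convergence at 0: 1/11.
At -11/7: a pole of order 1; residue 6127/22400.
At 1/11: a pole of order 1; residue -5971/35200.


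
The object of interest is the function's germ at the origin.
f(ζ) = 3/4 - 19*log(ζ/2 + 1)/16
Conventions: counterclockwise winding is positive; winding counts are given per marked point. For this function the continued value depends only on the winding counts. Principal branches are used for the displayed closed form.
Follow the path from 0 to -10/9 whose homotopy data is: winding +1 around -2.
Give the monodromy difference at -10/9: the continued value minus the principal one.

The rational part is single-valued and drops out of the difference; each branch term changes only by its own monodromy.
(-19/16)*log(1 - ζ/(-2)): each positive loop around -2 adds 2*pi*i to the log, so winding +1 contributes (-19/16)*(1)*2*pi*i = -(19/8)*pi*i.
Summing the contributions at ζ = -10/9 gives -(19/8)*pi*i.

Continued minus principal equals -(19/8)*pi*i.


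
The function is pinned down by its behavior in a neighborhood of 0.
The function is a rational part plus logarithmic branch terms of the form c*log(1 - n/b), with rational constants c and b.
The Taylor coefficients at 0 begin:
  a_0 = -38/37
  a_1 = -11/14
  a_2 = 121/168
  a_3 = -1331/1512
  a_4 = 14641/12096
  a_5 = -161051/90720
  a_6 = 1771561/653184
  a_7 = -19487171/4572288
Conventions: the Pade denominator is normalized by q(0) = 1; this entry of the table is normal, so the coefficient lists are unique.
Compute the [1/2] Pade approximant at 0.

The Pade approximant has numerator coefficients [-38/37, -2159267/1137528]; denominator coefficients [1, 9515/8784, -4477/35136].

Taylor coefficients needed (read off): a_0 = -38/37, a_1 = -11/14, a_2 = 121/168, a_3 = -1331/1512.
Write the denominator as Q(n) = 1 + q1*n + q2*n^2. Requiring Q*f - P = O(n^4) with deg P <= 1 kills the coefficients of n^2..n^3 in Q*f:
  n^2: a_2 + q1*a_1 + q2*a_0 = 0, i.e. 121/168 + (-11/14)*q1 + (-38/37)*q2 = 0.
  n^3: a_3 + q1*a_2 + q2*a_1 = 0, i.e. -1331/1512 + (121/168)*q1 + (-11/14)*q2 = 0.
Solving this linear system: q1 = 9515/8784, q2 = -4477/35136.
The numerator is Q*f truncated at degree 1: P0 = a_0 = -38/37; P1 = a_1 + q1*a_0 = -2159267/1137528.


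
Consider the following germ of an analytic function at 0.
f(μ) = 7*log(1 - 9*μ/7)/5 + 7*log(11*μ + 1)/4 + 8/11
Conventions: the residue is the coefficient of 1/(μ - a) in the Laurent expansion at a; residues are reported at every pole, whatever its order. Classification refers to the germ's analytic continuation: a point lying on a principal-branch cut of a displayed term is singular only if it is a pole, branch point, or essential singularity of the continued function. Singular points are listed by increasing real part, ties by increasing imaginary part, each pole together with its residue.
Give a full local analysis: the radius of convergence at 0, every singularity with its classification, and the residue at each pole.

Branch term (7/5)*log(1 - μ/(7/9)): its argument vanishes at μ = 7/9, a logarithmic branch point, modulus 7/9.
Branch term (7/4)*log(1 - μ/(-1/11)): its argument vanishes at μ = -1/11, a logarithmic branch point, modulus 1/11.
The radius of convergence is the smallest modulus among the singular points: 1/11.
List the singular points by increasing real part (a conjugate pair: the negative imaginary part first).

Radius of convergence at 0: 1/11.
At -1/11: a logarithmic branch point.
At 7/9: a logarithmic branch point.


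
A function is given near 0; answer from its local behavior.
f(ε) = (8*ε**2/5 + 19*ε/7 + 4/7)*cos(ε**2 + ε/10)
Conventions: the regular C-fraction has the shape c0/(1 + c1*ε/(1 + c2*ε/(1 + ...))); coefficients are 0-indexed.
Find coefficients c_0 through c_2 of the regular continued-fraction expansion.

The regular C-fraction coefficients are [4/7, -19/4, 7907/1900].

Taylor coefficients (expand at 0): a_0 = 4/7, a_1 = 19/7, a_2 = 559/350.
c0 = a_0 = 4/7. Peel one level at a time: if S = 1 + c*ε/S' with S'(0) = 1, then c is the ε-coefficient of S and S' = c*ε/(S - 1).
S_1 = c0/f = 1 + (-19/4)*ε + (7907/400)*ε^2 + ...; c1 = -19/4.
S_2 = c1*ε/(S_1 - 1) = 1 + (7907/1900)*ε + ...; c2 = 7907/1900.


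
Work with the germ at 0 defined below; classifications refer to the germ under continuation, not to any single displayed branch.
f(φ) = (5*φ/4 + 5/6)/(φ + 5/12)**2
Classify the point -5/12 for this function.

The denominator factor φ + 5/12 vanishes at -5/12 and appears to the power 2; the numerator there equals 5/16, nonzero, and no other factor vanishes.
Hence a pole whose order is the multiplicity, 2.

The point is a pole of order 2.


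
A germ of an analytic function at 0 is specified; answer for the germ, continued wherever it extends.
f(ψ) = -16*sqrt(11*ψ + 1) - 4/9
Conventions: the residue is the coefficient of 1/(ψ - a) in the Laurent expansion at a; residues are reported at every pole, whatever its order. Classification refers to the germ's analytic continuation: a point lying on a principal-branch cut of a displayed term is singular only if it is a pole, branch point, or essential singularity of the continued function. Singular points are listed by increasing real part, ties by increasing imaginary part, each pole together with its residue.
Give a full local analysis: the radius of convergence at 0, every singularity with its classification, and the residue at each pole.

Branch term (-16)*sqrt(1 - ψ/(-1/11)): its argument vanishes at ψ = -1/11, a square-root branch point, modulus 1/11.
The radius of convergence is the smallest modulus among the singular points: 1/11.

Radius of convergence at 0: 1/11.
At -1/11: an algebraic (square-root) branch point.


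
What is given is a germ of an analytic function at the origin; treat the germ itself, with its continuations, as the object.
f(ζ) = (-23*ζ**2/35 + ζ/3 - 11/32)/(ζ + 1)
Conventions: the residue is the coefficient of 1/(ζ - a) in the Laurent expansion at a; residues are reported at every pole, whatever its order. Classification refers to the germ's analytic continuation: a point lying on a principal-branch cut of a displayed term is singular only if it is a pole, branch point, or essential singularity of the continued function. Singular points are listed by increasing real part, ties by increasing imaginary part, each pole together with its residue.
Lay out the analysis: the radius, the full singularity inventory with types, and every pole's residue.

Radius of convergence at 0: 1.
At -1: a pole of order 1; residue -4483/3360.

Denominator factor (ζ + 1): pole of order 1 at -1, modulus 1.
The radius of convergence is the smallest modulus among the singular points: 1.
At the order-1 pole -1 set g(ζ) = (ζ - (-1))*f(ζ) = -23*ζ**2/35 + ζ/3 - 11/32.
Simple pole: residue = g(a) at a = -1, which is -4483/3360.


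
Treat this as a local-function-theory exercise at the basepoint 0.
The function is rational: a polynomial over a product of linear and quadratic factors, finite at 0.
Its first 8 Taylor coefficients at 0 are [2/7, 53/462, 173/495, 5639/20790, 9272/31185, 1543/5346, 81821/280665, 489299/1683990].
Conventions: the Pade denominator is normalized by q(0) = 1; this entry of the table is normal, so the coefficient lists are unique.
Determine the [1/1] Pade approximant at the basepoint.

Taylor coefficients needed (read off): a_0 = 2/7, a_1 = 53/462, a_2 = 173/495.
Write the denominator as Q(d) = 1 + q1*d. Requiring Q*f - P = O(d^3) with deg P <= 1 kills the coefficients of d^2..d^2 in Q*f:
  d^2: a_2 + q1*a_1 = 0, i.e. 173/495 + (53/462)*q1 = 0.
Solving this linear system: q1 = -2422/795.
The numerator is Q*f truncated at degree 1: P0 = a_0 = 2/7; P1 = a_1 + q1*a_0 = -30841/40810.

The Pade approximant has numerator coefficients [2/7, -30841/40810]; denominator coefficients [1, -2422/795].
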